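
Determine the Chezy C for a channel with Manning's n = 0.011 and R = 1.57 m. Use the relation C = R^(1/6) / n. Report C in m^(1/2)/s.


The Chezy coefficient relates to Manning's n through C = R^(1/6) / n.
R^(1/6) = 1.57^(1/6) = 1.078077.
C = 1.078077 / 0.011 = 98.01 m^(1/2)/s.

98.01


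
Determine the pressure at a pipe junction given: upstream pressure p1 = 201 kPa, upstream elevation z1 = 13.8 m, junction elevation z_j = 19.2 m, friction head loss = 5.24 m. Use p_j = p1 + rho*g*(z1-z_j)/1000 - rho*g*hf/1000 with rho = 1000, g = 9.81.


Junction pressure: p_j = p1 + rho*g*(z1 - z_j)/1000 - rho*g*hf/1000.
Elevation term = 1000*9.81*(13.8 - 19.2)/1000 = -52.974 kPa.
Friction term = 1000*9.81*5.24/1000 = 51.404 kPa.
p_j = 201 + -52.974 - 51.404 = 96.62 kPa.

96.62


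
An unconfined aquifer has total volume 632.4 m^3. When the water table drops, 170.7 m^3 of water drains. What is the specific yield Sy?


Specific yield Sy = Volume drained / Total volume.
Sy = 170.7 / 632.4
   = 0.2699.

0.2699


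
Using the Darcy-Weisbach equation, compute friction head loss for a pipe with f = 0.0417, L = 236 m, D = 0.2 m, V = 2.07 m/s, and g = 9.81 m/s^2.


Darcy-Weisbach equation: h_f = f * (L/D) * V^2/(2g).
f * L/D = 0.0417 * 236/0.2 = 49.206.
V^2/(2g) = 2.07^2 / (2*9.81) = 4.2849 / 19.62 = 0.2184 m.
h_f = 49.206 * 0.2184 = 10.746 m.

10.746


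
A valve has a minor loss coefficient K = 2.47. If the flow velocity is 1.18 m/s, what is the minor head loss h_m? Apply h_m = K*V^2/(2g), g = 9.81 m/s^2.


Minor loss formula: h_m = K * V^2/(2g).
V^2 = 1.18^2 = 1.3924.
V^2/(2g) = 1.3924 / 19.62 = 0.071 m.
h_m = 2.47 * 0.071 = 0.1753 m.

0.1753


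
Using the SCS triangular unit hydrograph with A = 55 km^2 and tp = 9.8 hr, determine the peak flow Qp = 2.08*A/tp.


SCS formula: Qp = 2.08 * A / tp.
Qp = 2.08 * 55 / 9.8
   = 114.4 / 9.8
   = 11.67 m^3/s per cm.

11.67


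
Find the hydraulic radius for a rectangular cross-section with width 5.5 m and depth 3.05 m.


For a rectangular section:
Flow area A = b * y = 5.5 * 3.05 = 16.77 m^2.
Wetted perimeter P = b + 2y = 5.5 + 2*3.05 = 11.6 m.
Hydraulic radius R = A/P = 16.77 / 11.6 = 1.4461 m.

1.4461


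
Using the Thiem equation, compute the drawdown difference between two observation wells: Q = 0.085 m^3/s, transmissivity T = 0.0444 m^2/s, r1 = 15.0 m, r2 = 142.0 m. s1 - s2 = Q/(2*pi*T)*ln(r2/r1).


Thiem equation: s1 - s2 = Q/(2*pi*T) * ln(r2/r1).
ln(r2/r1) = ln(142.0/15.0) = 2.2478.
Q/(2*pi*T) = 0.085 / (2*pi*0.0444) = 0.085 / 0.279 = 0.3047.
s1 - s2 = 0.3047 * 2.2478 = 0.6849 m.

0.6849


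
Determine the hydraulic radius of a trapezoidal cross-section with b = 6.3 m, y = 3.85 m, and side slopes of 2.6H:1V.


For a trapezoidal section with side slope z:
A = (b + z*y)*y = (6.3 + 2.6*3.85)*3.85 = 62.793 m^2.
P = b + 2*y*sqrt(1 + z^2) = 6.3 + 2*3.85*sqrt(1 + 2.6^2) = 27.75 m.
R = A/P = 62.793 / 27.75 = 2.2629 m.

2.2629


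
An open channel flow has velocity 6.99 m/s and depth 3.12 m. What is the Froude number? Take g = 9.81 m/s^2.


The Froude number is defined as Fr = V / sqrt(g*y).
g*y = 9.81 * 3.12 = 30.6072.
sqrt(g*y) = sqrt(30.6072) = 5.5324.
Fr = 6.99 / 5.5324 = 1.2635.

1.2635


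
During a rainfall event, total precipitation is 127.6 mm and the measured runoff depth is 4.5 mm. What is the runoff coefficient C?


The runoff coefficient C = runoff depth / rainfall depth.
C = 4.5 / 127.6
  = 0.0353.

0.0353


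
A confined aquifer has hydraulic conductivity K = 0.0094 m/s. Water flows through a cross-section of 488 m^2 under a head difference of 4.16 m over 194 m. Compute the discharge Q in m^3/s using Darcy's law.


Darcy's law: Q = K * A * i, where i = dh/L.
Hydraulic gradient i = 4.16 / 194 = 0.021443.
Q = 0.0094 * 488 * 0.021443
  = 0.0984 m^3/s.

0.0984


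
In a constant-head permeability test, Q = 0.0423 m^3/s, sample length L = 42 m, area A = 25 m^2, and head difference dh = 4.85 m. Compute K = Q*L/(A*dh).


From K = Q*L / (A*dh):
Numerator: Q*L = 0.0423 * 42 = 1.7766.
Denominator: A*dh = 25 * 4.85 = 121.25.
K = 1.7766 / 121.25 = 0.014652 m/s.

0.014652


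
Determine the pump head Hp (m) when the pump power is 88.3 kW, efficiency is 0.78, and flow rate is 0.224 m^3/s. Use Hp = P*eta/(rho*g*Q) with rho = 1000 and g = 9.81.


Pump head formula: Hp = P * eta / (rho * g * Q).
Numerator: P * eta = 88.3 * 1000 * 0.78 = 68874.0 W.
Denominator: rho * g * Q = 1000 * 9.81 * 0.224 = 2197.44.
Hp = 68874.0 / 2197.44 = 31.34 m.

31.34


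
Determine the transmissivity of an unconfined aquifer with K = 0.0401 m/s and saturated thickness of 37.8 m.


Transmissivity is defined as T = K * h.
T = 0.0401 * 37.8
  = 1.5158 m^2/s.

1.5158


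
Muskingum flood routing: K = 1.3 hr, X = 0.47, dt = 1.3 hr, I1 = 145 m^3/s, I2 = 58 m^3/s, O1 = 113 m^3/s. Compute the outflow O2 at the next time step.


Muskingum coefficients:
denom = 2*K*(1-X) + dt = 2*1.3*(1-0.47) + 1.3 = 2.678.
C0 = (dt - 2*K*X)/denom = (1.3 - 2*1.3*0.47)/2.678 = 0.0291.
C1 = (dt + 2*K*X)/denom = (1.3 + 2*1.3*0.47)/2.678 = 0.9417.
C2 = (2*K*(1-X) - dt)/denom = 0.0291.
O2 = C0*I2 + C1*I1 + C2*O1
   = 0.0291*58 + 0.9417*145 + 0.0291*113
   = 141.53 m^3/s.

141.53


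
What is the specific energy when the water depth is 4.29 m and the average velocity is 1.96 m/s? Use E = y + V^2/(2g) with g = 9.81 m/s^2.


Specific energy E = y + V^2/(2g).
Velocity head = V^2/(2g) = 1.96^2 / (2*9.81) = 3.8416 / 19.62 = 0.1958 m.
E = 4.29 + 0.1958 = 4.4858 m.

4.4858


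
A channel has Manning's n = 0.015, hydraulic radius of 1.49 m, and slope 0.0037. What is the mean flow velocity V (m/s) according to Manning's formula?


Manning's equation gives V = (1/n) * R^(2/3) * S^(1/2).
First, compute R^(2/3) = 1.49^(2/3) = 1.3045.
Next, S^(1/2) = 0.0037^(1/2) = 0.060828.
Then 1/n = 1/0.015 = 66.67.
V = 66.67 * 1.3045 * 0.060828 = 5.2901 m/s.

5.2901


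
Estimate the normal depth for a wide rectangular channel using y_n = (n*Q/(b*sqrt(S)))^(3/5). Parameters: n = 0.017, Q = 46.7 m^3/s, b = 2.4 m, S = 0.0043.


We use the wide-channel approximation y_n = (n*Q/(b*sqrt(S)))^(3/5).
sqrt(S) = sqrt(0.0043) = 0.065574.
Numerator: n*Q = 0.017 * 46.7 = 0.7939.
Denominator: b*sqrt(S) = 2.4 * 0.065574 = 0.157378.
arg = 5.0445.
y_n = 5.0445^(3/5) = 2.6405 m.

2.6405


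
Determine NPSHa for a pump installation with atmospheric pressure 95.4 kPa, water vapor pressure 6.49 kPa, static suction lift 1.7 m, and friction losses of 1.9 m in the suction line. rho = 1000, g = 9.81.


NPSHa = p_atm/(rho*g) - z_s - hf_s - p_vap/(rho*g).
p_atm/(rho*g) = 95.4*1000 / (1000*9.81) = 9.725 m.
p_vap/(rho*g) = 6.49*1000 / (1000*9.81) = 0.662 m.
NPSHa = 9.725 - 1.7 - 1.9 - 0.662
      = 5.46 m.

5.46


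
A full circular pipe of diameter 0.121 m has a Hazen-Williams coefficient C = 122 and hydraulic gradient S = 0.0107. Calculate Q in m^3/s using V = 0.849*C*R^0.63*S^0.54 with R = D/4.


For a full circular pipe, R = D/4 = 0.121/4 = 0.0302 m.
V = 0.849 * 122 * 0.0302^0.63 * 0.0107^0.54
  = 0.849 * 122 * 0.110372 * 0.086271
  = 0.9863 m/s.
Pipe area A = pi*D^2/4 = pi*0.121^2/4 = 0.0115 m^2.
Q = A * V = 0.0115 * 0.9863 = 0.0113 m^3/s.

0.0113


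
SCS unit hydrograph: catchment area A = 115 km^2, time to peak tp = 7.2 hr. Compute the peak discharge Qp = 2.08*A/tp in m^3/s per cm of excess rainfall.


SCS formula: Qp = 2.08 * A / tp.
Qp = 2.08 * 115 / 7.2
   = 239.2 / 7.2
   = 33.22 m^3/s per cm.

33.22


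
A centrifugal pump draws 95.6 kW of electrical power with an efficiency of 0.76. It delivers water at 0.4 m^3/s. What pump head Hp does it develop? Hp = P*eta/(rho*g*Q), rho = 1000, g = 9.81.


Pump head formula: Hp = P * eta / (rho * g * Q).
Numerator: P * eta = 95.6 * 1000 * 0.76 = 72656.0 W.
Denominator: rho * g * Q = 1000 * 9.81 * 0.4 = 3924.0.
Hp = 72656.0 / 3924.0 = 18.52 m.

18.52


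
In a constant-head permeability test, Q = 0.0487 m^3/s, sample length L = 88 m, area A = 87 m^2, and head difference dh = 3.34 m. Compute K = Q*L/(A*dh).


From K = Q*L / (A*dh):
Numerator: Q*L = 0.0487 * 88 = 4.2856.
Denominator: A*dh = 87 * 3.34 = 290.58.
K = 4.2856 / 290.58 = 0.014748 m/s.

0.014748


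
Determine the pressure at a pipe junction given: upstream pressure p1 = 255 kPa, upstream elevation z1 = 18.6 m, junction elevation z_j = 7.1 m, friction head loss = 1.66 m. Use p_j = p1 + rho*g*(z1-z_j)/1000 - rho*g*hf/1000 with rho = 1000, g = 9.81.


Junction pressure: p_j = p1 + rho*g*(z1 - z_j)/1000 - rho*g*hf/1000.
Elevation term = 1000*9.81*(18.6 - 7.1)/1000 = 112.815 kPa.
Friction term = 1000*9.81*1.66/1000 = 16.285 kPa.
p_j = 255 + 112.815 - 16.285 = 351.53 kPa.

351.53


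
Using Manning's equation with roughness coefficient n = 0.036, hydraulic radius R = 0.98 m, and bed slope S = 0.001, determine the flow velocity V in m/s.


Manning's equation gives V = (1/n) * R^(2/3) * S^(1/2).
First, compute R^(2/3) = 0.98^(2/3) = 0.9866.
Next, S^(1/2) = 0.001^(1/2) = 0.031623.
Then 1/n = 1/0.036 = 27.78.
V = 27.78 * 0.9866 * 0.031623 = 0.8667 m/s.

0.8667


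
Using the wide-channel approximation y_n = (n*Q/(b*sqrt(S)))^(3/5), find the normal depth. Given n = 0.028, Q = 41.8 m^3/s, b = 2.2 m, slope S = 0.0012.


We use the wide-channel approximation y_n = (n*Q/(b*sqrt(S)))^(3/5).
sqrt(S) = sqrt(0.0012) = 0.034641.
Numerator: n*Q = 0.028 * 41.8 = 1.1704.
Denominator: b*sqrt(S) = 2.2 * 0.034641 = 0.07621.
arg = 15.3575.
y_n = 15.3575^(3/5) = 5.1498 m.

5.1498


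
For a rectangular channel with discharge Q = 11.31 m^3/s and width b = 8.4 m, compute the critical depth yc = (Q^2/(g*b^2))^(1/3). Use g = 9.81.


Using yc = (Q^2 / (g * b^2))^(1/3):
Q^2 = 11.31^2 = 127.92.
g * b^2 = 9.81 * 8.4^2 = 9.81 * 70.56 = 692.19.
Q^2 / (g*b^2) = 127.92 / 692.19 = 0.1848.
yc = 0.1848^(1/3) = 0.5696 m.

0.5696


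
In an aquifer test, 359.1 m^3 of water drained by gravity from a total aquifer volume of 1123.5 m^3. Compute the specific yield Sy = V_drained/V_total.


Specific yield Sy = Volume drained / Total volume.
Sy = 359.1 / 1123.5
   = 0.3196.

0.3196


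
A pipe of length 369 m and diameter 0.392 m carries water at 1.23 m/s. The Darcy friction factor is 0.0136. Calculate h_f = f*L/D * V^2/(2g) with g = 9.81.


Darcy-Weisbach equation: h_f = f * (L/D) * V^2/(2g).
f * L/D = 0.0136 * 369/0.392 = 12.802.
V^2/(2g) = 1.23^2 / (2*9.81) = 1.5129 / 19.62 = 0.0771 m.
h_f = 12.802 * 0.0771 = 0.987 m.

0.987


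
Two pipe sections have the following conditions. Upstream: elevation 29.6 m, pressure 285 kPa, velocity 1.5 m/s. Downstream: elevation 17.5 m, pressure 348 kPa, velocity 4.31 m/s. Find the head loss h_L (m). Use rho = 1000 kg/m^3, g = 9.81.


Total head at each section: H = z + p/(rho*g) + V^2/(2g).
H1 = 29.6 + 285*1000/(1000*9.81) + 1.5^2/(2*9.81)
   = 29.6 + 29.052 + 0.1147
   = 58.767 m.
H2 = 17.5 + 348*1000/(1000*9.81) + 4.31^2/(2*9.81)
   = 17.5 + 35.474 + 0.9468
   = 53.921 m.
h_L = H1 - H2 = 58.767 - 53.921 = 4.846 m.

4.846


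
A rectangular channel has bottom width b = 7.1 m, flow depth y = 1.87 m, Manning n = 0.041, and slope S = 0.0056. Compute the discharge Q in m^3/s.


For a rectangular channel, the cross-sectional area A = b * y = 7.1 * 1.87 = 13.28 m^2.
The wetted perimeter P = b + 2y = 7.1 + 2*1.87 = 10.84 m.
Hydraulic radius R = A/P = 13.28/10.84 = 1.2248 m.
Velocity V = (1/n)*R^(2/3)*S^(1/2) = (1/0.041)*1.2248^(2/3)*0.0056^(1/2) = 2.0894 m/s.
Discharge Q = A * V = 13.28 * 2.0894 = 27.741 m^3/s.

27.741


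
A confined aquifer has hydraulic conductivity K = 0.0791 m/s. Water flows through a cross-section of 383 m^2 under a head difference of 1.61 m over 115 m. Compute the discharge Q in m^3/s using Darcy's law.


Darcy's law: Q = K * A * i, where i = dh/L.
Hydraulic gradient i = 1.61 / 115 = 0.014.
Q = 0.0791 * 383 * 0.014
  = 0.4241 m^3/s.

0.4241


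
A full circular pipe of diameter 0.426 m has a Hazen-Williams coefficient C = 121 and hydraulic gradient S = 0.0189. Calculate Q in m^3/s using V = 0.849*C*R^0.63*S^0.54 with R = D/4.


For a full circular pipe, R = D/4 = 0.426/4 = 0.1065 m.
V = 0.849 * 121 * 0.1065^0.63 * 0.0189^0.54
  = 0.849 * 121 * 0.24391 * 0.117298
  = 2.9391 m/s.
Pipe area A = pi*D^2/4 = pi*0.426^2/4 = 0.1425 m^2.
Q = A * V = 0.1425 * 2.9391 = 0.4189 m^3/s.

0.4189


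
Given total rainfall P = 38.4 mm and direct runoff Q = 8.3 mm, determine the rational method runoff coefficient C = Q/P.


The runoff coefficient C = runoff depth / rainfall depth.
C = 8.3 / 38.4
  = 0.2161.

0.2161


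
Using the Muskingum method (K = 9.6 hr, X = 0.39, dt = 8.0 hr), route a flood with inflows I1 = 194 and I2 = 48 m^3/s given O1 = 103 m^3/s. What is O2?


Muskingum coefficients:
denom = 2*K*(1-X) + dt = 2*9.6*(1-0.39) + 8.0 = 19.712.
C0 = (dt - 2*K*X)/denom = (8.0 - 2*9.6*0.39)/19.712 = 0.026.
C1 = (dt + 2*K*X)/denom = (8.0 + 2*9.6*0.39)/19.712 = 0.7857.
C2 = (2*K*(1-X) - dt)/denom = 0.1883.
O2 = C0*I2 + C1*I1 + C2*O1
   = 0.026*48 + 0.7857*194 + 0.1883*103
   = 173.07 m^3/s.

173.07


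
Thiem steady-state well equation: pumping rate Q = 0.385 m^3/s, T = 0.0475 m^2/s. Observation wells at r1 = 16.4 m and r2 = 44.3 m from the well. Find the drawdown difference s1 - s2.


Thiem equation: s1 - s2 = Q/(2*pi*T) * ln(r2/r1).
ln(r2/r1) = ln(44.3/16.4) = 0.9937.
Q/(2*pi*T) = 0.385 / (2*pi*0.0475) = 0.385 / 0.2985 = 1.29.
s1 - s2 = 1.29 * 0.9937 = 1.2819 m.

1.2819


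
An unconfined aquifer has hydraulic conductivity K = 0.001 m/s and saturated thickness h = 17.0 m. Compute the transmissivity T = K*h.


Transmissivity is defined as T = K * h.
T = 0.001 * 17.0
  = 0.017 m^2/s.

0.017


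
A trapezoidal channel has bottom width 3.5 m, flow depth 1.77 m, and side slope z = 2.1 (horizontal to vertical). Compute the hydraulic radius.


For a trapezoidal section with side slope z:
A = (b + z*y)*y = (3.5 + 2.1*1.77)*1.77 = 12.774 m^2.
P = b + 2*y*sqrt(1 + z^2) = 3.5 + 2*1.77*sqrt(1 + 2.1^2) = 11.734 m.
R = A/P = 12.774 / 11.734 = 1.0887 m.

1.0887


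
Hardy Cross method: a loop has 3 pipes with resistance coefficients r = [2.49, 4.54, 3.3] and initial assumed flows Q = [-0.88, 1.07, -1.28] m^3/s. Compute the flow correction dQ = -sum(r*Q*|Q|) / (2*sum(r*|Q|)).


Numerator terms (r*Q*|Q|): 2.49*-0.88*|-0.88| = -1.9283; 4.54*1.07*|1.07| = 5.1978; 3.3*-1.28*|-1.28| = -5.4067.
Sum of numerator = -2.1371.
Denominator terms (r*|Q|): 2.49*|-0.88| = 2.1912; 4.54*|1.07| = 4.8578; 3.3*|-1.28| = 4.224.
2 * sum of denominator = 2 * 11.273 = 22.546.
dQ = --2.1371 / 22.546 = 0.0948 m^3/s.

0.0948


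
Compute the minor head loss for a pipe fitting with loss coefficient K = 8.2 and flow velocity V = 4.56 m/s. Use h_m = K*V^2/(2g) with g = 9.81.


Minor loss formula: h_m = K * V^2/(2g).
V^2 = 4.56^2 = 20.7936.
V^2/(2g) = 20.7936 / 19.62 = 1.0598 m.
h_m = 8.2 * 1.0598 = 8.6905 m.

8.6905


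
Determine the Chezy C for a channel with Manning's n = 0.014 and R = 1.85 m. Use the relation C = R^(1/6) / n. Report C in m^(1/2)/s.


The Chezy coefficient relates to Manning's n through C = R^(1/6) / n.
R^(1/6) = 1.85^(1/6) = 1.107972.
C = 1.107972 / 0.014 = 79.14 m^(1/2)/s.

79.14


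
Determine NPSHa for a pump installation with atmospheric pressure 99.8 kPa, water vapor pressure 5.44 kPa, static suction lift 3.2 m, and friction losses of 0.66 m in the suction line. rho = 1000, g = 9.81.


NPSHa = p_atm/(rho*g) - z_s - hf_s - p_vap/(rho*g).
p_atm/(rho*g) = 99.8*1000 / (1000*9.81) = 10.173 m.
p_vap/(rho*g) = 5.44*1000 / (1000*9.81) = 0.555 m.
NPSHa = 10.173 - 3.2 - 0.66 - 0.555
      = 5.76 m.

5.76


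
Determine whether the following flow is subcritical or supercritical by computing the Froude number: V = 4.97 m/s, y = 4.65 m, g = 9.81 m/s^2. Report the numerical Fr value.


The Froude number is defined as Fr = V / sqrt(g*y).
g*y = 9.81 * 4.65 = 45.6165.
sqrt(g*y) = sqrt(45.6165) = 6.754.
Fr = 4.97 / 6.754 = 0.7359.
Since Fr < 1, the flow is subcritical.

0.7359


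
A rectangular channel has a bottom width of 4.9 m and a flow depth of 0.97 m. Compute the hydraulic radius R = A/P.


For a rectangular section:
Flow area A = b * y = 4.9 * 0.97 = 4.75 m^2.
Wetted perimeter P = b + 2y = 4.9 + 2*0.97 = 6.84 m.
Hydraulic radius R = A/P = 4.75 / 6.84 = 0.6949 m.

0.6949


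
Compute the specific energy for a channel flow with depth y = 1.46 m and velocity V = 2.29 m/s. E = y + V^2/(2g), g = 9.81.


Specific energy E = y + V^2/(2g).
Velocity head = V^2/(2g) = 2.29^2 / (2*9.81) = 5.2441 / 19.62 = 0.2673 m.
E = 1.46 + 0.2673 = 1.7273 m.

1.7273


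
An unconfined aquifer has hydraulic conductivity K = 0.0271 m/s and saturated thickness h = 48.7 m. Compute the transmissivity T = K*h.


Transmissivity is defined as T = K * h.
T = 0.0271 * 48.7
  = 1.3198 m^2/s.

1.3198


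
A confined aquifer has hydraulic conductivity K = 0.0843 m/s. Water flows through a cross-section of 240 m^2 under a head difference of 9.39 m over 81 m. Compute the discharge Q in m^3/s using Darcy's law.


Darcy's law: Q = K * A * i, where i = dh/L.
Hydraulic gradient i = 9.39 / 81 = 0.115926.
Q = 0.0843 * 240 * 0.115926
  = 2.3454 m^3/s.

2.3454


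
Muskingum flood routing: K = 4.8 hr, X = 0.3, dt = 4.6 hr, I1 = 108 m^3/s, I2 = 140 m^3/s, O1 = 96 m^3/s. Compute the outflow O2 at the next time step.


Muskingum coefficients:
denom = 2*K*(1-X) + dt = 2*4.8*(1-0.3) + 4.6 = 11.32.
C0 = (dt - 2*K*X)/denom = (4.6 - 2*4.8*0.3)/11.32 = 0.1519.
C1 = (dt + 2*K*X)/denom = (4.6 + 2*4.8*0.3)/11.32 = 0.6608.
C2 = (2*K*(1-X) - dt)/denom = 0.1873.
O2 = C0*I2 + C1*I1 + C2*O1
   = 0.1519*140 + 0.6608*108 + 0.1873*96
   = 110.61 m^3/s.

110.61


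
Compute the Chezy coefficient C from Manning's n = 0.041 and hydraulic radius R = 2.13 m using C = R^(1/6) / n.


The Chezy coefficient relates to Manning's n through C = R^(1/6) / n.
R^(1/6) = 2.13^(1/6) = 1.134305.
C = 1.134305 / 0.041 = 27.67 m^(1/2)/s.

27.67


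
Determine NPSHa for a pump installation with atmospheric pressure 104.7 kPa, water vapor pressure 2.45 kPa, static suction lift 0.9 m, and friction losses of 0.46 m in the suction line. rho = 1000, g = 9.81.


NPSHa = p_atm/(rho*g) - z_s - hf_s - p_vap/(rho*g).
p_atm/(rho*g) = 104.7*1000 / (1000*9.81) = 10.673 m.
p_vap/(rho*g) = 2.45*1000 / (1000*9.81) = 0.25 m.
NPSHa = 10.673 - 0.9 - 0.46 - 0.25
      = 9.06 m.

9.06


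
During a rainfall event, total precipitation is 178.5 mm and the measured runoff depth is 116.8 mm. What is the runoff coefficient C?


The runoff coefficient C = runoff depth / rainfall depth.
C = 116.8 / 178.5
  = 0.6543.

0.6543


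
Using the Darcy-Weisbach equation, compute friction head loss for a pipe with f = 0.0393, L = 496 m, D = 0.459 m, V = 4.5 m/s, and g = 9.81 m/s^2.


Darcy-Weisbach equation: h_f = f * (L/D) * V^2/(2g).
f * L/D = 0.0393 * 496/0.459 = 42.468.
V^2/(2g) = 4.5^2 / (2*9.81) = 20.25 / 19.62 = 1.0321 m.
h_f = 42.468 * 1.0321 = 43.832 m.

43.832


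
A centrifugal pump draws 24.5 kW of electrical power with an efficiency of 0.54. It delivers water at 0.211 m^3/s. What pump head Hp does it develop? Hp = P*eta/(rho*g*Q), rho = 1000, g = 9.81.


Pump head formula: Hp = P * eta / (rho * g * Q).
Numerator: P * eta = 24.5 * 1000 * 0.54 = 13230.0 W.
Denominator: rho * g * Q = 1000 * 9.81 * 0.211 = 2069.91.
Hp = 13230.0 / 2069.91 = 6.39 m.

6.39


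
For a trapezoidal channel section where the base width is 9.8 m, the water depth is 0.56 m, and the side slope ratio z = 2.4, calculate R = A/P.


For a trapezoidal section with side slope z:
A = (b + z*y)*y = (9.8 + 2.4*0.56)*0.56 = 6.241 m^2.
P = b + 2*y*sqrt(1 + z^2) = 9.8 + 2*0.56*sqrt(1 + 2.4^2) = 12.712 m.
R = A/P = 6.241 / 12.712 = 0.4909 m.

0.4909


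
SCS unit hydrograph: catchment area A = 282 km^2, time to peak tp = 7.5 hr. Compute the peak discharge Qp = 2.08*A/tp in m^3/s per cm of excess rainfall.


SCS formula: Qp = 2.08 * A / tp.
Qp = 2.08 * 282 / 7.5
   = 586.56 / 7.5
   = 78.21 m^3/s per cm.

78.21


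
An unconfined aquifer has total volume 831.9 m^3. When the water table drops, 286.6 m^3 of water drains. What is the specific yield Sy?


Specific yield Sy = Volume drained / Total volume.
Sy = 286.6 / 831.9
   = 0.3445.

0.3445


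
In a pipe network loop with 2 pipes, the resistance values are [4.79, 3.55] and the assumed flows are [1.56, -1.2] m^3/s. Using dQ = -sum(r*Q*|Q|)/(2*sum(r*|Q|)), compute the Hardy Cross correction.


Numerator terms (r*Q*|Q|): 4.79*1.56*|1.56| = 11.6569; 3.55*-1.2*|-1.2| = -5.112.
Sum of numerator = 6.5449.
Denominator terms (r*|Q|): 4.79*|1.56| = 7.4724; 3.55*|-1.2| = 4.26.
2 * sum of denominator = 2 * 11.7324 = 23.4648.
dQ = -6.5449 / 23.4648 = -0.2789 m^3/s.

-0.2789


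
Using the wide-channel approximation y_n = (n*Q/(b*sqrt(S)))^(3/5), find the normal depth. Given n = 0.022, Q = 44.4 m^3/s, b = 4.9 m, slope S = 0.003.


We use the wide-channel approximation y_n = (n*Q/(b*sqrt(S)))^(3/5).
sqrt(S) = sqrt(0.003) = 0.054772.
Numerator: n*Q = 0.022 * 44.4 = 0.9768.
Denominator: b*sqrt(S) = 4.9 * 0.054772 = 0.268383.
arg = 3.6396.
y_n = 3.6396^(3/5) = 2.1708 m.

2.1708


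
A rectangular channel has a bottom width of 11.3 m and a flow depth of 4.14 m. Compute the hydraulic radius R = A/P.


For a rectangular section:
Flow area A = b * y = 11.3 * 4.14 = 46.78 m^2.
Wetted perimeter P = b + 2y = 11.3 + 2*4.14 = 19.58 m.
Hydraulic radius R = A/P = 46.78 / 19.58 = 2.3893 m.

2.3893


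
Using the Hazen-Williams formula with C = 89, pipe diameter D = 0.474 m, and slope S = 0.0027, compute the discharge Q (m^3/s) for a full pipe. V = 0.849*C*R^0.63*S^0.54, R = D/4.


For a full circular pipe, R = D/4 = 0.474/4 = 0.1185 m.
V = 0.849 * 89 * 0.1185^0.63 * 0.0027^0.54
  = 0.849 * 89 * 0.260881 * 0.041014
  = 0.8085 m/s.
Pipe area A = pi*D^2/4 = pi*0.474^2/4 = 0.1765 m^2.
Q = A * V = 0.1765 * 0.8085 = 0.1427 m^3/s.

0.1427


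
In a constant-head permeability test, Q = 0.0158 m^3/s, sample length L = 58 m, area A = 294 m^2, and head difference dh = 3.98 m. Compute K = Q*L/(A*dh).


From K = Q*L / (A*dh):
Numerator: Q*L = 0.0158 * 58 = 0.9164.
Denominator: A*dh = 294 * 3.98 = 1170.12.
K = 0.9164 / 1170.12 = 0.000783 m/s.

0.000783


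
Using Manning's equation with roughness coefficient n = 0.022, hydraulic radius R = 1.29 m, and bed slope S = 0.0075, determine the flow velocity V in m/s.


Manning's equation gives V = (1/n) * R^(2/3) * S^(1/2).
First, compute R^(2/3) = 1.29^(2/3) = 1.185.
Next, S^(1/2) = 0.0075^(1/2) = 0.086603.
Then 1/n = 1/0.022 = 45.45.
V = 45.45 * 1.185 * 0.086603 = 4.6648 m/s.

4.6648


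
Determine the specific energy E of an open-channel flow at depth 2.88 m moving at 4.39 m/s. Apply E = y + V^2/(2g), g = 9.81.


Specific energy E = y + V^2/(2g).
Velocity head = V^2/(2g) = 4.39^2 / (2*9.81) = 19.2721 / 19.62 = 0.9823 m.
E = 2.88 + 0.9823 = 3.8623 m.

3.8623


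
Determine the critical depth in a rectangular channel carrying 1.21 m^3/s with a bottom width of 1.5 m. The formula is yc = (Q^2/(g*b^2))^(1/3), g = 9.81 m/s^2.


Using yc = (Q^2 / (g * b^2))^(1/3):
Q^2 = 1.21^2 = 1.46.
g * b^2 = 9.81 * 1.5^2 = 9.81 * 2.25 = 22.07.
Q^2 / (g*b^2) = 1.46 / 22.07 = 0.0662.
yc = 0.0662^(1/3) = 0.4048 m.

0.4048


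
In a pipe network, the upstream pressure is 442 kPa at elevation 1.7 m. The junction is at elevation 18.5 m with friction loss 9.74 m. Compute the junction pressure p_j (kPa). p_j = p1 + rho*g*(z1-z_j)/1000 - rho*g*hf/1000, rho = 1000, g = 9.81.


Junction pressure: p_j = p1 + rho*g*(z1 - z_j)/1000 - rho*g*hf/1000.
Elevation term = 1000*9.81*(1.7 - 18.5)/1000 = -164.808 kPa.
Friction term = 1000*9.81*9.74/1000 = 95.549 kPa.
p_j = 442 + -164.808 - 95.549 = 181.64 kPa.

181.64


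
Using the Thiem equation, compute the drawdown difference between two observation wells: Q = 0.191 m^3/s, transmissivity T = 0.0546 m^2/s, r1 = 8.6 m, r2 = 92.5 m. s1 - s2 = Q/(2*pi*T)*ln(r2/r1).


Thiem equation: s1 - s2 = Q/(2*pi*T) * ln(r2/r1).
ln(r2/r1) = ln(92.5/8.6) = 2.3754.
Q/(2*pi*T) = 0.191 / (2*pi*0.0546) = 0.191 / 0.3431 = 0.5568.
s1 - s2 = 0.5568 * 2.3754 = 1.3225 m.

1.3225


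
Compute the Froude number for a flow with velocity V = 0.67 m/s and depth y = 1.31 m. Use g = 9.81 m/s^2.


The Froude number is defined as Fr = V / sqrt(g*y).
g*y = 9.81 * 1.31 = 12.8511.
sqrt(g*y) = sqrt(12.8511) = 3.5848.
Fr = 0.67 / 3.5848 = 0.1869.

0.1869


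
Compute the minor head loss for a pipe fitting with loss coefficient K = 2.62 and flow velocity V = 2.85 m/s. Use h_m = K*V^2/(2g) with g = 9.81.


Minor loss formula: h_m = K * V^2/(2g).
V^2 = 2.85^2 = 8.1225.
V^2/(2g) = 8.1225 / 19.62 = 0.414 m.
h_m = 2.62 * 0.414 = 1.0847 m.

1.0847


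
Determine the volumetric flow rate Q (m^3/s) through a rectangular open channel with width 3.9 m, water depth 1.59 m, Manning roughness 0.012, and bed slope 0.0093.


For a rectangular channel, the cross-sectional area A = b * y = 3.9 * 1.59 = 6.2 m^2.
The wetted perimeter P = b + 2y = 3.9 + 2*1.59 = 7.08 m.
Hydraulic radius R = A/P = 6.2/7.08 = 0.8758 m.
Velocity V = (1/n)*R^(2/3)*S^(1/2) = (1/0.012)*0.8758^(2/3)*0.0093^(1/2) = 7.3566 m/s.
Discharge Q = A * V = 6.2 * 7.3566 = 45.618 m^3/s.

45.618


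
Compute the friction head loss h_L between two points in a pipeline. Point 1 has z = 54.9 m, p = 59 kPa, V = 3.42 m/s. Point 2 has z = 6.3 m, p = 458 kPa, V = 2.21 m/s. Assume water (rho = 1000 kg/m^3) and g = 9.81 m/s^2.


Total head at each section: H = z + p/(rho*g) + V^2/(2g).
H1 = 54.9 + 59*1000/(1000*9.81) + 3.42^2/(2*9.81)
   = 54.9 + 6.014 + 0.5961
   = 61.51 m.
H2 = 6.3 + 458*1000/(1000*9.81) + 2.21^2/(2*9.81)
   = 6.3 + 46.687 + 0.2489
   = 53.236 m.
h_L = H1 - H2 = 61.51 - 53.236 = 8.274 m.

8.274


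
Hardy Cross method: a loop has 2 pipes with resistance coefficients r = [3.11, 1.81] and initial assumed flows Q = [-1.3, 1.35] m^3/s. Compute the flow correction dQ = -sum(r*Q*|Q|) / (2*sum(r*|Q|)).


Numerator terms (r*Q*|Q|): 3.11*-1.3*|-1.3| = -5.2559; 1.81*1.35*|1.35| = 3.2987.
Sum of numerator = -1.9572.
Denominator terms (r*|Q|): 3.11*|-1.3| = 4.043; 1.81*|1.35| = 2.4435.
2 * sum of denominator = 2 * 6.4865 = 12.973.
dQ = --1.9572 / 12.973 = 0.1509 m^3/s.

0.1509


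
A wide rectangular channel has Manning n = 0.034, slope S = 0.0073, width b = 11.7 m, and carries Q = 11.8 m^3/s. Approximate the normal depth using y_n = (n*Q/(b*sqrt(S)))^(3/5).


We use the wide-channel approximation y_n = (n*Q/(b*sqrt(S)))^(3/5).
sqrt(S) = sqrt(0.0073) = 0.08544.
Numerator: n*Q = 0.034 * 11.8 = 0.4012.
Denominator: b*sqrt(S) = 11.7 * 0.08544 = 0.999648.
arg = 0.4013.
y_n = 0.4013^(3/5) = 0.5782 m.

0.5782


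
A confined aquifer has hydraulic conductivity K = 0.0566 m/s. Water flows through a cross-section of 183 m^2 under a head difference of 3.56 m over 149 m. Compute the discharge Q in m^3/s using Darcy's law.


Darcy's law: Q = K * A * i, where i = dh/L.
Hydraulic gradient i = 3.56 / 149 = 0.023893.
Q = 0.0566 * 183 * 0.023893
  = 0.2475 m^3/s.

0.2475


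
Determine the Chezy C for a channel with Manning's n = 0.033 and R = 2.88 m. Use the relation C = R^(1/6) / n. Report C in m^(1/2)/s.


The Chezy coefficient relates to Manning's n through C = R^(1/6) / n.
R^(1/6) = 2.88^(1/6) = 1.192794.
C = 1.192794 / 0.033 = 36.15 m^(1/2)/s.

36.15


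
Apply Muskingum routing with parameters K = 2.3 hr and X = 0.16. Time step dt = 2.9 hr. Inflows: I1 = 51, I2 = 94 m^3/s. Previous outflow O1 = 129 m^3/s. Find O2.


Muskingum coefficients:
denom = 2*K*(1-X) + dt = 2*2.3*(1-0.16) + 2.9 = 6.764.
C0 = (dt - 2*K*X)/denom = (2.9 - 2*2.3*0.16)/6.764 = 0.3199.
C1 = (dt + 2*K*X)/denom = (2.9 + 2*2.3*0.16)/6.764 = 0.5376.
C2 = (2*K*(1-X) - dt)/denom = 0.1425.
O2 = C0*I2 + C1*I1 + C2*O1
   = 0.3199*94 + 0.5376*51 + 0.1425*129
   = 75.87 m^3/s.

75.87


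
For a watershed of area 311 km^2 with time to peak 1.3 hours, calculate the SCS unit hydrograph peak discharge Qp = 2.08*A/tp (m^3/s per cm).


SCS formula: Qp = 2.08 * A / tp.
Qp = 2.08 * 311 / 1.3
   = 646.88 / 1.3
   = 497.6 m^3/s per cm.

497.6


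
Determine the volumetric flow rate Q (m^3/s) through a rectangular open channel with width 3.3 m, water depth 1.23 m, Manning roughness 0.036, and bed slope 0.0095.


For a rectangular channel, the cross-sectional area A = b * y = 3.3 * 1.23 = 4.06 m^2.
The wetted perimeter P = b + 2y = 3.3 + 2*1.23 = 5.76 m.
Hydraulic radius R = A/P = 4.06/5.76 = 0.7047 m.
Velocity V = (1/n)*R^(2/3)*S^(1/2) = (1/0.036)*0.7047^(2/3)*0.0095^(1/2) = 2.144 m/s.
Discharge Q = A * V = 4.06 * 2.144 = 8.702 m^3/s.

8.702


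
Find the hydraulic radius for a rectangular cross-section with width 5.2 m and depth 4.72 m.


For a rectangular section:
Flow area A = b * y = 5.2 * 4.72 = 24.54 m^2.
Wetted perimeter P = b + 2y = 5.2 + 2*4.72 = 14.64 m.
Hydraulic radius R = A/P = 24.54 / 14.64 = 1.6765 m.

1.6765


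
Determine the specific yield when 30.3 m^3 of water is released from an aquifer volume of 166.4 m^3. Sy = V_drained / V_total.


Specific yield Sy = Volume drained / Total volume.
Sy = 30.3 / 166.4
   = 0.1821.

0.1821


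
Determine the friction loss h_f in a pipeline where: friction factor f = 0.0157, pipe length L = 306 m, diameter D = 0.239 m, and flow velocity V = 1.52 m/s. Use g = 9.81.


Darcy-Weisbach equation: h_f = f * (L/D) * V^2/(2g).
f * L/D = 0.0157 * 306/0.239 = 20.1013.
V^2/(2g) = 1.52^2 / (2*9.81) = 2.3104 / 19.62 = 0.1178 m.
h_f = 20.1013 * 0.1178 = 2.367 m.

2.367


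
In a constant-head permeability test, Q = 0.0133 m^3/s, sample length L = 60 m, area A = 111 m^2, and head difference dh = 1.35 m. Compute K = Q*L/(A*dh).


From K = Q*L / (A*dh):
Numerator: Q*L = 0.0133 * 60 = 0.798.
Denominator: A*dh = 111 * 1.35 = 149.85.
K = 0.798 / 149.85 = 0.005325 m/s.

0.005325


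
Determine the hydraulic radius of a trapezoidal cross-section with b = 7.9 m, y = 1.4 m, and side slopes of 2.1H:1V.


For a trapezoidal section with side slope z:
A = (b + z*y)*y = (7.9 + 2.1*1.4)*1.4 = 15.176 m^2.
P = b + 2*y*sqrt(1 + z^2) = 7.9 + 2*1.4*sqrt(1 + 2.1^2) = 14.413 m.
R = A/P = 15.176 / 14.413 = 1.053 m.

1.053


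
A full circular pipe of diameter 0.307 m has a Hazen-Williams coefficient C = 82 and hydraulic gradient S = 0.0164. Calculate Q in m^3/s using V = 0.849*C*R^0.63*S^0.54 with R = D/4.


For a full circular pipe, R = D/4 = 0.307/4 = 0.0767 m.
V = 0.849 * 82 * 0.0767^0.63 * 0.0164^0.54
  = 0.849 * 82 * 0.198426 * 0.108646
  = 1.5008 m/s.
Pipe area A = pi*D^2/4 = pi*0.307^2/4 = 0.074 m^2.
Q = A * V = 0.074 * 1.5008 = 0.1111 m^3/s.

0.1111


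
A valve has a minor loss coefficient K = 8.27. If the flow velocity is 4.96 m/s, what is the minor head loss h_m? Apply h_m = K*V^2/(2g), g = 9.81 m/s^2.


Minor loss formula: h_m = K * V^2/(2g).
V^2 = 4.96^2 = 24.6016.
V^2/(2g) = 24.6016 / 19.62 = 1.2539 m.
h_m = 8.27 * 1.2539 = 10.3698 m.

10.3698


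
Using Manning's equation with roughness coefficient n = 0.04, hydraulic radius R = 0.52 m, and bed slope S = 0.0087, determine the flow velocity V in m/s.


Manning's equation gives V = (1/n) * R^(2/3) * S^(1/2).
First, compute R^(2/3) = 0.52^(2/3) = 0.6466.
Next, S^(1/2) = 0.0087^(1/2) = 0.093274.
Then 1/n = 1/0.04 = 25.0.
V = 25.0 * 0.6466 * 0.093274 = 1.5079 m/s.

1.5079


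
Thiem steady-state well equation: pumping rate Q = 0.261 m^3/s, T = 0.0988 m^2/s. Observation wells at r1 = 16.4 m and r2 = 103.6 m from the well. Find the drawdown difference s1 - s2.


Thiem equation: s1 - s2 = Q/(2*pi*T) * ln(r2/r1).
ln(r2/r1) = ln(103.6/16.4) = 1.8433.
Q/(2*pi*T) = 0.261 / (2*pi*0.0988) = 0.261 / 0.6208 = 0.4204.
s1 - s2 = 0.4204 * 1.8433 = 0.775 m.

0.775


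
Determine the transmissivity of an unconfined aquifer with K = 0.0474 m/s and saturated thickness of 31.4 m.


Transmissivity is defined as T = K * h.
T = 0.0474 * 31.4
  = 1.4884 m^2/s.

1.4884


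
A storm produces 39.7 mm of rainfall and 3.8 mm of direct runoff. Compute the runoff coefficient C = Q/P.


The runoff coefficient C = runoff depth / rainfall depth.
C = 3.8 / 39.7
  = 0.0957.

0.0957


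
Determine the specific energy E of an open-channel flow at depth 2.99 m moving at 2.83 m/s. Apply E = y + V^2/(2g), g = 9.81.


Specific energy E = y + V^2/(2g).
Velocity head = V^2/(2g) = 2.83^2 / (2*9.81) = 8.0089 / 19.62 = 0.4082 m.
E = 2.99 + 0.4082 = 3.3982 m.

3.3982


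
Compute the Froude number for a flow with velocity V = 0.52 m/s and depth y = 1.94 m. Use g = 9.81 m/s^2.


The Froude number is defined as Fr = V / sqrt(g*y).
g*y = 9.81 * 1.94 = 19.0314.
sqrt(g*y) = sqrt(19.0314) = 4.3625.
Fr = 0.52 / 4.3625 = 0.1192.

0.1192


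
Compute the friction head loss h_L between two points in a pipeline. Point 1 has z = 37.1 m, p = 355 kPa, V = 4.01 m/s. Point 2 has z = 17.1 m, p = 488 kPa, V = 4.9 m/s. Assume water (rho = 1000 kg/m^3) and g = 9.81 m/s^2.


Total head at each section: H = z + p/(rho*g) + V^2/(2g).
H1 = 37.1 + 355*1000/(1000*9.81) + 4.01^2/(2*9.81)
   = 37.1 + 36.188 + 0.8196
   = 74.107 m.
H2 = 17.1 + 488*1000/(1000*9.81) + 4.9^2/(2*9.81)
   = 17.1 + 49.745 + 1.2238
   = 68.069 m.
h_L = H1 - H2 = 74.107 - 68.069 = 6.038 m.

6.038


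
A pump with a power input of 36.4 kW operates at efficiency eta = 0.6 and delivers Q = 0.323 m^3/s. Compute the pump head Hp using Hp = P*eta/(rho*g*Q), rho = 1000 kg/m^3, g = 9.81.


Pump head formula: Hp = P * eta / (rho * g * Q).
Numerator: P * eta = 36.4 * 1000 * 0.6 = 21840.0 W.
Denominator: rho * g * Q = 1000 * 9.81 * 0.323 = 3168.63.
Hp = 21840.0 / 3168.63 = 6.89 m.

6.89


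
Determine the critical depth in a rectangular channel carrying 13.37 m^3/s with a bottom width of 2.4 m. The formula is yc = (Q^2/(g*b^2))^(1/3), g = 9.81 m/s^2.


Using yc = (Q^2 / (g * b^2))^(1/3):
Q^2 = 13.37^2 = 178.76.
g * b^2 = 9.81 * 2.4^2 = 9.81 * 5.76 = 56.51.
Q^2 / (g*b^2) = 178.76 / 56.51 = 3.1633.
yc = 3.1633^(1/3) = 1.468 m.

1.468


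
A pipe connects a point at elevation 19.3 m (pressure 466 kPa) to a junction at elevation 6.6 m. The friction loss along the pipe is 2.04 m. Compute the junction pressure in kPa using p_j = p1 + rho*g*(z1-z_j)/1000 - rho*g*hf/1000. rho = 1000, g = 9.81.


Junction pressure: p_j = p1 + rho*g*(z1 - z_j)/1000 - rho*g*hf/1000.
Elevation term = 1000*9.81*(19.3 - 6.6)/1000 = 124.587 kPa.
Friction term = 1000*9.81*2.04/1000 = 20.012 kPa.
p_j = 466 + 124.587 - 20.012 = 570.57 kPa.

570.57


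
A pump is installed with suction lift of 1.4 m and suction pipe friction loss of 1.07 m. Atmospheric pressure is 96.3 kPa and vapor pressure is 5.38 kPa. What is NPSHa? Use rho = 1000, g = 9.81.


NPSHa = p_atm/(rho*g) - z_s - hf_s - p_vap/(rho*g).
p_atm/(rho*g) = 96.3*1000 / (1000*9.81) = 9.817 m.
p_vap/(rho*g) = 5.38*1000 / (1000*9.81) = 0.548 m.
NPSHa = 9.817 - 1.4 - 1.07 - 0.548
      = 6.8 m.

6.8


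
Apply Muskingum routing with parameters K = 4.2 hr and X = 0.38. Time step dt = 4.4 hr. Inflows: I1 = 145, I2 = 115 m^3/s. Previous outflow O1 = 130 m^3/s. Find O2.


Muskingum coefficients:
denom = 2*K*(1-X) + dt = 2*4.2*(1-0.38) + 4.4 = 9.608.
C0 = (dt - 2*K*X)/denom = (4.4 - 2*4.2*0.38)/9.608 = 0.1257.
C1 = (dt + 2*K*X)/denom = (4.4 + 2*4.2*0.38)/9.608 = 0.7902.
C2 = (2*K*(1-X) - dt)/denom = 0.0841.
O2 = C0*I2 + C1*I1 + C2*O1
   = 0.1257*115 + 0.7902*145 + 0.0841*130
   = 139.97 m^3/s.

139.97


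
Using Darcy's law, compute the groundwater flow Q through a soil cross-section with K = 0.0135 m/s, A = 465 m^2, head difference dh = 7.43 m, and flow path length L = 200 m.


Darcy's law: Q = K * A * i, where i = dh/L.
Hydraulic gradient i = 7.43 / 200 = 0.03715.
Q = 0.0135 * 465 * 0.03715
  = 0.2332 m^3/s.

0.2332


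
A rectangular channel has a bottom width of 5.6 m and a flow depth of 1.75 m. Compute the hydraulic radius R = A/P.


For a rectangular section:
Flow area A = b * y = 5.6 * 1.75 = 9.8 m^2.
Wetted perimeter P = b + 2y = 5.6 + 2*1.75 = 9.1 m.
Hydraulic radius R = A/P = 9.8 / 9.1 = 1.0769 m.

1.0769


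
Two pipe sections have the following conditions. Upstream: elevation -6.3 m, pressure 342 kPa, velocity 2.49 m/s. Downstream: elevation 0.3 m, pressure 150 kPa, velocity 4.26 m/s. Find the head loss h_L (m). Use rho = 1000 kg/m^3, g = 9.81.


Total head at each section: H = z + p/(rho*g) + V^2/(2g).
H1 = -6.3 + 342*1000/(1000*9.81) + 2.49^2/(2*9.81)
   = -6.3 + 34.862 + 0.316
   = 28.878 m.
H2 = 0.3 + 150*1000/(1000*9.81) + 4.26^2/(2*9.81)
   = 0.3 + 15.291 + 0.925
   = 16.515 m.
h_L = H1 - H2 = 28.878 - 16.515 = 12.363 m.

12.363


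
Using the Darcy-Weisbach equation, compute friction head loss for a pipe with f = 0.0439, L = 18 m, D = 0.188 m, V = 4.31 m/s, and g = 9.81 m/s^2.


Darcy-Weisbach equation: h_f = f * (L/D) * V^2/(2g).
f * L/D = 0.0439 * 18/0.188 = 4.2032.
V^2/(2g) = 4.31^2 / (2*9.81) = 18.5761 / 19.62 = 0.9468 m.
h_f = 4.2032 * 0.9468 = 3.98 m.

3.98


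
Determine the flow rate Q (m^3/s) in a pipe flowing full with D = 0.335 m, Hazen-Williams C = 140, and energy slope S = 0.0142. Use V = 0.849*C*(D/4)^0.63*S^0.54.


For a full circular pipe, R = D/4 = 0.335/4 = 0.0838 m.
V = 0.849 * 140 * 0.0838^0.63 * 0.0142^0.54
  = 0.849 * 140 * 0.209643 * 0.100516
  = 2.5047 m/s.
Pipe area A = pi*D^2/4 = pi*0.335^2/4 = 0.0881 m^2.
Q = A * V = 0.0881 * 2.5047 = 0.2208 m^3/s.

0.2208


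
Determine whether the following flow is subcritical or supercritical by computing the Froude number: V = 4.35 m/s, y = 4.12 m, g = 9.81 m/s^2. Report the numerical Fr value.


The Froude number is defined as Fr = V / sqrt(g*y).
g*y = 9.81 * 4.12 = 40.4172.
sqrt(g*y) = sqrt(40.4172) = 6.3575.
Fr = 4.35 / 6.3575 = 0.6842.
Since Fr < 1, the flow is subcritical.

0.6842


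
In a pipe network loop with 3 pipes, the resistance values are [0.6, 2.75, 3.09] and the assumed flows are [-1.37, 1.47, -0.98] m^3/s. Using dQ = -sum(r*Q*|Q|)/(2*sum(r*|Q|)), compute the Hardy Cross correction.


Numerator terms (r*Q*|Q|): 0.6*-1.37*|-1.37| = -1.1261; 2.75*1.47*|1.47| = 5.9425; 3.09*-0.98*|-0.98| = -2.9676.
Sum of numerator = 1.8487.
Denominator terms (r*|Q|): 0.6*|-1.37| = 0.822; 2.75*|1.47| = 4.0425; 3.09*|-0.98| = 3.0282.
2 * sum of denominator = 2 * 7.8927 = 15.7854.
dQ = -1.8487 / 15.7854 = -0.1171 m^3/s.

-0.1171


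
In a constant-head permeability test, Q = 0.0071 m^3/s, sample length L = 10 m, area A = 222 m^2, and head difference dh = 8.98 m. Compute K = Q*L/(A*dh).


From K = Q*L / (A*dh):
Numerator: Q*L = 0.0071 * 10 = 0.071.
Denominator: A*dh = 222 * 8.98 = 1993.56.
K = 0.071 / 1993.56 = 3.6e-05 m/s.

3.6e-05


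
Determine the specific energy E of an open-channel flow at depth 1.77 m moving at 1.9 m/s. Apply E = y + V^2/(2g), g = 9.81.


Specific energy E = y + V^2/(2g).
Velocity head = V^2/(2g) = 1.9^2 / (2*9.81) = 3.61 / 19.62 = 0.184 m.
E = 1.77 + 0.184 = 1.954 m.

1.954


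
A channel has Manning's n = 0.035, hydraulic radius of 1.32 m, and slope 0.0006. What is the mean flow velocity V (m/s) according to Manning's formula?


Manning's equation gives V = (1/n) * R^(2/3) * S^(1/2).
First, compute R^(2/3) = 1.32^(2/3) = 1.2033.
Next, S^(1/2) = 0.0006^(1/2) = 0.024495.
Then 1/n = 1/0.035 = 28.57.
V = 28.57 * 1.2033 * 0.024495 = 0.8422 m/s.

0.8422


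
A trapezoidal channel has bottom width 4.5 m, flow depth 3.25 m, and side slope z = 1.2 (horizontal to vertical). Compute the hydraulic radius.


For a trapezoidal section with side slope z:
A = (b + z*y)*y = (4.5 + 1.2*3.25)*3.25 = 27.3 m^2.
P = b + 2*y*sqrt(1 + z^2) = 4.5 + 2*3.25*sqrt(1 + 1.2^2) = 14.653 m.
R = A/P = 27.3 / 14.653 = 1.8631 m.

1.8631


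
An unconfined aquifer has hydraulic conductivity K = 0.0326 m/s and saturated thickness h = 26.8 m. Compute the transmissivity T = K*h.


Transmissivity is defined as T = K * h.
T = 0.0326 * 26.8
  = 0.8737 m^2/s.

0.8737


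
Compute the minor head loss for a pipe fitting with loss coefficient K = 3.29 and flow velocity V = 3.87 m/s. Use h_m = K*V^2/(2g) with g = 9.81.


Minor loss formula: h_m = K * V^2/(2g).
V^2 = 3.87^2 = 14.9769.
V^2/(2g) = 14.9769 / 19.62 = 0.7633 m.
h_m = 3.29 * 0.7633 = 2.5114 m.

2.5114
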